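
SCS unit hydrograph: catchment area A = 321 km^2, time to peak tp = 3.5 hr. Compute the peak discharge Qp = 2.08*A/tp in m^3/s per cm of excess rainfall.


SCS formula: Qp = 2.08 * A / tp.
Qp = 2.08 * 321 / 3.5
   = 667.68 / 3.5
   = 190.77 m^3/s per cm.

190.77


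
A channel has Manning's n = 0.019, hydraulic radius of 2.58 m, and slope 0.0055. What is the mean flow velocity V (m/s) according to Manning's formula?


Manning's equation gives V = (1/n) * R^(2/3) * S^(1/2).
First, compute R^(2/3) = 2.58^(2/3) = 1.8811.
Next, S^(1/2) = 0.0055^(1/2) = 0.074162.
Then 1/n = 1/0.019 = 52.63.
V = 52.63 * 1.8811 * 0.074162 = 7.3424 m/s.

7.3424


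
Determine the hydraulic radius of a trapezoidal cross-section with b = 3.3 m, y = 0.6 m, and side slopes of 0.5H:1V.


For a trapezoidal section with side slope z:
A = (b + z*y)*y = (3.3 + 0.5*0.6)*0.6 = 2.16 m^2.
P = b + 2*y*sqrt(1 + z^2) = 3.3 + 2*0.6*sqrt(1 + 0.5^2) = 4.642 m.
R = A/P = 2.16 / 4.642 = 0.4654 m.

0.4654


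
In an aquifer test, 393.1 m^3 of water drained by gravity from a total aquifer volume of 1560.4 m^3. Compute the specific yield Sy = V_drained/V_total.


Specific yield Sy = Volume drained / Total volume.
Sy = 393.1 / 1560.4
   = 0.2519.

0.2519


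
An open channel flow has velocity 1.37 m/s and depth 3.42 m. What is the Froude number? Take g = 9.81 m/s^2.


The Froude number is defined as Fr = V / sqrt(g*y).
g*y = 9.81 * 3.42 = 33.5502.
sqrt(g*y) = sqrt(33.5502) = 5.7923.
Fr = 1.37 / 5.7923 = 0.2365.

0.2365


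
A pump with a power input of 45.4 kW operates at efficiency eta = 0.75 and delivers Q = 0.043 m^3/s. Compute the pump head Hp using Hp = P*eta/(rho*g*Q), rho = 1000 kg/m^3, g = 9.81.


Pump head formula: Hp = P * eta / (rho * g * Q).
Numerator: P * eta = 45.4 * 1000 * 0.75 = 34050.0 W.
Denominator: rho * g * Q = 1000 * 9.81 * 0.043 = 421.83.
Hp = 34050.0 / 421.83 = 80.72 m.

80.72


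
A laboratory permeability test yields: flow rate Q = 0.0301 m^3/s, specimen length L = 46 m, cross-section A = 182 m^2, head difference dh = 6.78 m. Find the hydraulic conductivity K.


From K = Q*L / (A*dh):
Numerator: Q*L = 0.0301 * 46 = 1.3846.
Denominator: A*dh = 182 * 6.78 = 1233.96.
K = 1.3846 / 1233.96 = 0.001122 m/s.

0.001122


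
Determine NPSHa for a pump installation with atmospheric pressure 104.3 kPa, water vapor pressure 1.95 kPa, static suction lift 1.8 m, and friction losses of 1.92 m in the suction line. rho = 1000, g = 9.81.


NPSHa = p_atm/(rho*g) - z_s - hf_s - p_vap/(rho*g).
p_atm/(rho*g) = 104.3*1000 / (1000*9.81) = 10.632 m.
p_vap/(rho*g) = 1.95*1000 / (1000*9.81) = 0.199 m.
NPSHa = 10.632 - 1.8 - 1.92 - 0.199
      = 6.71 m.

6.71


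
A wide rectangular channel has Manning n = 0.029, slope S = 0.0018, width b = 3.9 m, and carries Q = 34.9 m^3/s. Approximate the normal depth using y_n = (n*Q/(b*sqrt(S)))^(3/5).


We use the wide-channel approximation y_n = (n*Q/(b*sqrt(S)))^(3/5).
sqrt(S) = sqrt(0.0018) = 0.042426.
Numerator: n*Q = 0.029 * 34.9 = 1.0121.
Denominator: b*sqrt(S) = 3.9 * 0.042426 = 0.165461.
arg = 6.1168.
y_n = 6.1168^(3/5) = 2.9642 m.

2.9642


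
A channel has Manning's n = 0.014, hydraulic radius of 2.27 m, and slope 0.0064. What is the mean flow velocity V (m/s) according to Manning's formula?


Manning's equation gives V = (1/n) * R^(2/3) * S^(1/2).
First, compute R^(2/3) = 2.27^(2/3) = 1.7272.
Next, S^(1/2) = 0.0064^(1/2) = 0.08.
Then 1/n = 1/0.014 = 71.43.
V = 71.43 * 1.7272 * 0.08 = 9.8699 m/s.

9.8699


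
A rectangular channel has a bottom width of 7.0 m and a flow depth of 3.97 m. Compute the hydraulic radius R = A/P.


For a rectangular section:
Flow area A = b * y = 7.0 * 3.97 = 27.79 m^2.
Wetted perimeter P = b + 2y = 7.0 + 2*3.97 = 14.94 m.
Hydraulic radius R = A/P = 27.79 / 14.94 = 1.8601 m.

1.8601


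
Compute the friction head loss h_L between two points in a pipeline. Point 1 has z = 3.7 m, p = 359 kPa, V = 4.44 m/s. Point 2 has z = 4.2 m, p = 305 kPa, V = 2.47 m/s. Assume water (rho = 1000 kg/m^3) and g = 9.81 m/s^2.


Total head at each section: H = z + p/(rho*g) + V^2/(2g).
H1 = 3.7 + 359*1000/(1000*9.81) + 4.44^2/(2*9.81)
   = 3.7 + 36.595 + 1.0048
   = 41.3 m.
H2 = 4.2 + 305*1000/(1000*9.81) + 2.47^2/(2*9.81)
   = 4.2 + 31.091 + 0.311
   = 35.602 m.
h_L = H1 - H2 = 41.3 - 35.602 = 5.698 m.

5.698


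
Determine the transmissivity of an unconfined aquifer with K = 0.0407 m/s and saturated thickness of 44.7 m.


Transmissivity is defined as T = K * h.
T = 0.0407 * 44.7
  = 1.8193 m^2/s.

1.8193


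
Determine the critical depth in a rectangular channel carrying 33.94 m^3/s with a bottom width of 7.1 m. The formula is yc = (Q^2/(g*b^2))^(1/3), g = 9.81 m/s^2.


Using yc = (Q^2 / (g * b^2))^(1/3):
Q^2 = 33.94^2 = 1151.92.
g * b^2 = 9.81 * 7.1^2 = 9.81 * 50.41 = 494.52.
Q^2 / (g*b^2) = 1151.92 / 494.52 = 2.3294.
yc = 2.3294^(1/3) = 1.3256 m.

1.3256


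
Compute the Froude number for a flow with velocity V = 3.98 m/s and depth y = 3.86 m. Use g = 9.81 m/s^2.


The Froude number is defined as Fr = V / sqrt(g*y).
g*y = 9.81 * 3.86 = 37.8666.
sqrt(g*y) = sqrt(37.8666) = 6.1536.
Fr = 3.98 / 6.1536 = 0.6468.

0.6468


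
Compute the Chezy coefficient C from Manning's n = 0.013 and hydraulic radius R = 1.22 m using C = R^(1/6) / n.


The Chezy coefficient relates to Manning's n through C = R^(1/6) / n.
R^(1/6) = 1.22^(1/6) = 1.033697.
C = 1.033697 / 0.013 = 79.52 m^(1/2)/s.

79.52


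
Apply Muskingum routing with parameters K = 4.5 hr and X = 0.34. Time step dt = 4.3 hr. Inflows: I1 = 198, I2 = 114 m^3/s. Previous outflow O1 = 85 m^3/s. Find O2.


Muskingum coefficients:
denom = 2*K*(1-X) + dt = 2*4.5*(1-0.34) + 4.3 = 10.24.
C0 = (dt - 2*K*X)/denom = (4.3 - 2*4.5*0.34)/10.24 = 0.1211.
C1 = (dt + 2*K*X)/denom = (4.3 + 2*4.5*0.34)/10.24 = 0.7188.
C2 = (2*K*(1-X) - dt)/denom = 0.1602.
O2 = C0*I2 + C1*I1 + C2*O1
   = 0.1211*114 + 0.7188*198 + 0.1602*85
   = 169.73 m^3/s.

169.73


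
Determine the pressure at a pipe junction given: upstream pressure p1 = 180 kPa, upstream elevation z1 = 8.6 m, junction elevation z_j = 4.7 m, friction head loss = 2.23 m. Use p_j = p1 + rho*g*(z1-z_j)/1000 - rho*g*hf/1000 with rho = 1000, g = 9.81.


Junction pressure: p_j = p1 + rho*g*(z1 - z_j)/1000 - rho*g*hf/1000.
Elevation term = 1000*9.81*(8.6 - 4.7)/1000 = 38.259 kPa.
Friction term = 1000*9.81*2.23/1000 = 21.876 kPa.
p_j = 180 + 38.259 - 21.876 = 196.38 kPa.

196.38


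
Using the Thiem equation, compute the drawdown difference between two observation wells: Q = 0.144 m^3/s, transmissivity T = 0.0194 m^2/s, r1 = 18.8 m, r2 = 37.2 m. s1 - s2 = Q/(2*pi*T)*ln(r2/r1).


Thiem equation: s1 - s2 = Q/(2*pi*T) * ln(r2/r1).
ln(r2/r1) = ln(37.2/18.8) = 0.6825.
Q/(2*pi*T) = 0.144 / (2*pi*0.0194) = 0.144 / 0.1219 = 1.1814.
s1 - s2 = 1.1814 * 0.6825 = 0.8062 m.

0.8062


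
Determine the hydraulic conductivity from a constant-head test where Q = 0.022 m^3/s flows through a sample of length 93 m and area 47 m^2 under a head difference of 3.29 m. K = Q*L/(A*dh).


From K = Q*L / (A*dh):
Numerator: Q*L = 0.022 * 93 = 2.046.
Denominator: A*dh = 47 * 3.29 = 154.63.
K = 2.046 / 154.63 = 0.013232 m/s.

0.013232


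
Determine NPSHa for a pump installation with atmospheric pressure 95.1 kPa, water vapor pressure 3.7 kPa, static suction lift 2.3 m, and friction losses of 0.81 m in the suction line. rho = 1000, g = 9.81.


NPSHa = p_atm/(rho*g) - z_s - hf_s - p_vap/(rho*g).
p_atm/(rho*g) = 95.1*1000 / (1000*9.81) = 9.694 m.
p_vap/(rho*g) = 3.7*1000 / (1000*9.81) = 0.377 m.
NPSHa = 9.694 - 2.3 - 0.81 - 0.377
      = 6.21 m.

6.21


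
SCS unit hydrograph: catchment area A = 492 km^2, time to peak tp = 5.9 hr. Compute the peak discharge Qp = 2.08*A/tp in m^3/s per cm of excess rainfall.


SCS formula: Qp = 2.08 * A / tp.
Qp = 2.08 * 492 / 5.9
   = 1023.36 / 5.9
   = 173.45 m^3/s per cm.

173.45


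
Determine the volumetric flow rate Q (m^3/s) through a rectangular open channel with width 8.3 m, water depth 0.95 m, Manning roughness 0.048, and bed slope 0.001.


For a rectangular channel, the cross-sectional area A = b * y = 8.3 * 0.95 = 7.89 m^2.
The wetted perimeter P = b + 2y = 8.3 + 2*0.95 = 10.2 m.
Hydraulic radius R = A/P = 7.89/10.2 = 0.773 m.
Velocity V = (1/n)*R^(2/3)*S^(1/2) = (1/0.048)*0.773^(2/3)*0.001^(1/2) = 0.5549 m/s.
Discharge Q = A * V = 7.89 * 0.5549 = 4.376 m^3/s.

4.376


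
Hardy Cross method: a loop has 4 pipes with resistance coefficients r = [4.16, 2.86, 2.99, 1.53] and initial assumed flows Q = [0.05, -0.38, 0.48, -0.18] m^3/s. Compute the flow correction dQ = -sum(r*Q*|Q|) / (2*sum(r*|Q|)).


Numerator terms (r*Q*|Q|): 4.16*0.05*|0.05| = 0.0104; 2.86*-0.38*|-0.38| = -0.413; 2.99*0.48*|0.48| = 0.6889; 1.53*-0.18*|-0.18| = -0.0496.
Sum of numerator = 0.2367.
Denominator terms (r*|Q|): 4.16*|0.05| = 0.208; 2.86*|-0.38| = 1.0868; 2.99*|0.48| = 1.4352; 1.53*|-0.18| = 0.2754.
2 * sum of denominator = 2 * 3.0054 = 6.0108.
dQ = -0.2367 / 6.0108 = -0.0394 m^3/s.

-0.0394


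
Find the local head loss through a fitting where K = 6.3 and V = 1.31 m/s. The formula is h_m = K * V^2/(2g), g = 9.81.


Minor loss formula: h_m = K * V^2/(2g).
V^2 = 1.31^2 = 1.7161.
V^2/(2g) = 1.7161 / 19.62 = 0.0875 m.
h_m = 6.3 * 0.0875 = 0.551 m.

0.551


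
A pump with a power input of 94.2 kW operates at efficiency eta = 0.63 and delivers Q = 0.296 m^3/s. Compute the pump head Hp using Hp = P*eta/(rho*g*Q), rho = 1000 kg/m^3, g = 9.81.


Pump head formula: Hp = P * eta / (rho * g * Q).
Numerator: P * eta = 94.2 * 1000 * 0.63 = 59346.0 W.
Denominator: rho * g * Q = 1000 * 9.81 * 0.296 = 2903.76.
Hp = 59346.0 / 2903.76 = 20.44 m.

20.44


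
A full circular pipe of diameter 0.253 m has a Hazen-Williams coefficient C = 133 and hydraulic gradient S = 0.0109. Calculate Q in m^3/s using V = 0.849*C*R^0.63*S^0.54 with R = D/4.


For a full circular pipe, R = D/4 = 0.253/4 = 0.0633 m.
V = 0.849 * 133 * 0.0633^0.63 * 0.0109^0.54
  = 0.849 * 133 * 0.175658 * 0.087139
  = 1.7284 m/s.
Pipe area A = pi*D^2/4 = pi*0.253^2/4 = 0.0503 m^2.
Q = A * V = 0.0503 * 1.7284 = 0.0869 m^3/s.

0.0869


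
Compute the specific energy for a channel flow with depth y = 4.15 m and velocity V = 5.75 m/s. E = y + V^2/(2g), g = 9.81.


Specific energy E = y + V^2/(2g).
Velocity head = V^2/(2g) = 5.75^2 / (2*9.81) = 33.0625 / 19.62 = 1.6851 m.
E = 4.15 + 1.6851 = 5.8351 m.

5.8351


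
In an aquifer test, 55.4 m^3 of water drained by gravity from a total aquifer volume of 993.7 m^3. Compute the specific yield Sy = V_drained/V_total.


Specific yield Sy = Volume drained / Total volume.
Sy = 55.4 / 993.7
   = 0.0558.

0.0558


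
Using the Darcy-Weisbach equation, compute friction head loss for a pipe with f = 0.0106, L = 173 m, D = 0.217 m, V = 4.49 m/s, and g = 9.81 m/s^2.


Darcy-Weisbach equation: h_f = f * (L/D) * V^2/(2g).
f * L/D = 0.0106 * 173/0.217 = 8.4507.
V^2/(2g) = 4.49^2 / (2*9.81) = 20.1601 / 19.62 = 1.0275 m.
h_f = 8.4507 * 1.0275 = 8.683 m.

8.683


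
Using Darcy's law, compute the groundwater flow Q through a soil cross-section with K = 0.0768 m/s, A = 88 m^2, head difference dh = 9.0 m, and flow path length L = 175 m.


Darcy's law: Q = K * A * i, where i = dh/L.
Hydraulic gradient i = 9.0 / 175 = 0.051429.
Q = 0.0768 * 88 * 0.051429
  = 0.3476 m^3/s.

0.3476


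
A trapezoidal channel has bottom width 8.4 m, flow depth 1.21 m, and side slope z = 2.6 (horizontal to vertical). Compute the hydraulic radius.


For a trapezoidal section with side slope z:
A = (b + z*y)*y = (8.4 + 2.6*1.21)*1.21 = 13.971 m^2.
P = b + 2*y*sqrt(1 + z^2) = 8.4 + 2*1.21*sqrt(1 + 2.6^2) = 15.141 m.
R = A/P = 13.971 / 15.141 = 0.9227 m.

0.9227


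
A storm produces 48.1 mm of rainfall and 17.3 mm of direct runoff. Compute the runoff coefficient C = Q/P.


The runoff coefficient C = runoff depth / rainfall depth.
C = 17.3 / 48.1
  = 0.3597.

0.3597


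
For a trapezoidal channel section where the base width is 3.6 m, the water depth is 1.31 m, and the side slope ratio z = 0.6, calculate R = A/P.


For a trapezoidal section with side slope z:
A = (b + z*y)*y = (3.6 + 0.6*1.31)*1.31 = 5.746 m^2.
P = b + 2*y*sqrt(1 + z^2) = 3.6 + 2*1.31*sqrt(1 + 0.6^2) = 6.655 m.
R = A/P = 5.746 / 6.655 = 0.8633 m.

0.8633


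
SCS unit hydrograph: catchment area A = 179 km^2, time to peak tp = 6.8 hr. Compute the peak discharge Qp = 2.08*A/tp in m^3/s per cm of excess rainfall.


SCS formula: Qp = 2.08 * A / tp.
Qp = 2.08 * 179 / 6.8
   = 372.32 / 6.8
   = 54.75 m^3/s per cm.

54.75


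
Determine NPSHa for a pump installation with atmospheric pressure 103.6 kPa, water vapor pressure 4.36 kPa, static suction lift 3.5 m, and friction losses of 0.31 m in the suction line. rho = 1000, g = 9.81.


NPSHa = p_atm/(rho*g) - z_s - hf_s - p_vap/(rho*g).
p_atm/(rho*g) = 103.6*1000 / (1000*9.81) = 10.561 m.
p_vap/(rho*g) = 4.36*1000 / (1000*9.81) = 0.444 m.
NPSHa = 10.561 - 3.5 - 0.31 - 0.444
      = 6.31 m.

6.31


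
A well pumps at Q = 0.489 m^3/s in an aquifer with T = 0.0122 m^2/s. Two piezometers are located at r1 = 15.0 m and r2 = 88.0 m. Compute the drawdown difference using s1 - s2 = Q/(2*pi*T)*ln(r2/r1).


Thiem equation: s1 - s2 = Q/(2*pi*T) * ln(r2/r1).
ln(r2/r1) = ln(88.0/15.0) = 1.7693.
Q/(2*pi*T) = 0.489 / (2*pi*0.0122) = 0.489 / 0.0767 = 6.3792.
s1 - s2 = 6.3792 * 1.7693 = 11.2867 m.

11.2867


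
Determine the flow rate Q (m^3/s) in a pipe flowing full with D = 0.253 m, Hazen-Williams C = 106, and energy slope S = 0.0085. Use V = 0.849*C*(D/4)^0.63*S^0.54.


For a full circular pipe, R = D/4 = 0.253/4 = 0.0633 m.
V = 0.849 * 106 * 0.0633^0.63 * 0.0085^0.54
  = 0.849 * 106 * 0.175658 * 0.076188
  = 1.2044 m/s.
Pipe area A = pi*D^2/4 = pi*0.253^2/4 = 0.0503 m^2.
Q = A * V = 0.0503 * 1.2044 = 0.0605 m^3/s.

0.0605


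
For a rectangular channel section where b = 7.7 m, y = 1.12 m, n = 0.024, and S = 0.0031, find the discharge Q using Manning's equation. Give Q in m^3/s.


For a rectangular channel, the cross-sectional area A = b * y = 7.7 * 1.12 = 8.62 m^2.
The wetted perimeter P = b + 2y = 7.7 + 2*1.12 = 9.94 m.
Hydraulic radius R = A/P = 8.62/9.94 = 0.8676 m.
Velocity V = (1/n)*R^(2/3)*S^(1/2) = (1/0.024)*0.8676^(2/3)*0.0031^(1/2) = 2.1103 m/s.
Discharge Q = A * V = 8.62 * 2.1103 = 18.2 m^3/s.

18.2


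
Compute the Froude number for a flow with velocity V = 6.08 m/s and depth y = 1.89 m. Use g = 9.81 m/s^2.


The Froude number is defined as Fr = V / sqrt(g*y).
g*y = 9.81 * 1.89 = 18.5409.
sqrt(g*y) = sqrt(18.5409) = 4.3059.
Fr = 6.08 / 4.3059 = 1.412.

1.412


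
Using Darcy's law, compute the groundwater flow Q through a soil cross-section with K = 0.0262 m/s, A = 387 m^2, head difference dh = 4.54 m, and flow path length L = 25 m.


Darcy's law: Q = K * A * i, where i = dh/L.
Hydraulic gradient i = 4.54 / 25 = 0.1816.
Q = 0.0262 * 387 * 0.1816
  = 1.8413 m^3/s.

1.8413


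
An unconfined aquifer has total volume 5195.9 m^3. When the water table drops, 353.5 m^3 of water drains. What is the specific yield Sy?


Specific yield Sy = Volume drained / Total volume.
Sy = 353.5 / 5195.9
   = 0.068.

0.068


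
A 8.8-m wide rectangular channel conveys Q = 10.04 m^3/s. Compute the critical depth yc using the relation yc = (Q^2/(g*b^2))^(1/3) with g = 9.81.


Using yc = (Q^2 / (g * b^2))^(1/3):
Q^2 = 10.04^2 = 100.8.
g * b^2 = 9.81 * 8.8^2 = 9.81 * 77.44 = 759.69.
Q^2 / (g*b^2) = 100.8 / 759.69 = 0.1327.
yc = 0.1327^(1/3) = 0.51 m.

0.51


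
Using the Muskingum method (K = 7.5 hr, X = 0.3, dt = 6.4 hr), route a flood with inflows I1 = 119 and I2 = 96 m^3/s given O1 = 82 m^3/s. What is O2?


Muskingum coefficients:
denom = 2*K*(1-X) + dt = 2*7.5*(1-0.3) + 6.4 = 16.9.
C0 = (dt - 2*K*X)/denom = (6.4 - 2*7.5*0.3)/16.9 = 0.1124.
C1 = (dt + 2*K*X)/denom = (6.4 + 2*7.5*0.3)/16.9 = 0.645.
C2 = (2*K*(1-X) - dt)/denom = 0.2426.
O2 = C0*I2 + C1*I1 + C2*O1
   = 0.1124*96 + 0.645*119 + 0.2426*82
   = 107.44 m^3/s.

107.44


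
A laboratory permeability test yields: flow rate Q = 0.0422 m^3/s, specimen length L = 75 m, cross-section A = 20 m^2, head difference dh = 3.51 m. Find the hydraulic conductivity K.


From K = Q*L / (A*dh):
Numerator: Q*L = 0.0422 * 75 = 3.165.
Denominator: A*dh = 20 * 3.51 = 70.2.
K = 3.165 / 70.2 = 0.045085 m/s.

0.045085


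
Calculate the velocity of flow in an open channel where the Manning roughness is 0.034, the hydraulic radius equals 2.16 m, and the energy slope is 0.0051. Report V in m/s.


Manning's equation gives V = (1/n) * R^(2/3) * S^(1/2).
First, compute R^(2/3) = 2.16^(2/3) = 1.671.
Next, S^(1/2) = 0.0051^(1/2) = 0.071414.
Then 1/n = 1/0.034 = 29.41.
V = 29.41 * 1.671 * 0.071414 = 3.5097 m/s.

3.5097


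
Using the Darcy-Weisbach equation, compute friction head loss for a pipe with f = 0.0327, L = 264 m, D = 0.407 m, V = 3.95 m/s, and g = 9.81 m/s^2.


Darcy-Weisbach equation: h_f = f * (L/D) * V^2/(2g).
f * L/D = 0.0327 * 264/0.407 = 21.2108.
V^2/(2g) = 3.95^2 / (2*9.81) = 15.6025 / 19.62 = 0.7952 m.
h_f = 21.2108 * 0.7952 = 16.868 m.

16.868


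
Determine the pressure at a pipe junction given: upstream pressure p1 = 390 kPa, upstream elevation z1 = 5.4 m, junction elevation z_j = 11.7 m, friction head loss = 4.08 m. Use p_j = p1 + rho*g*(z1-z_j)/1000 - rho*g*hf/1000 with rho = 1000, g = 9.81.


Junction pressure: p_j = p1 + rho*g*(z1 - z_j)/1000 - rho*g*hf/1000.
Elevation term = 1000*9.81*(5.4 - 11.7)/1000 = -61.803 kPa.
Friction term = 1000*9.81*4.08/1000 = 40.025 kPa.
p_j = 390 + -61.803 - 40.025 = 288.17 kPa.

288.17


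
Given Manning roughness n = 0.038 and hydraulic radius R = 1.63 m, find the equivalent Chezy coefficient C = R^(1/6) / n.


The Chezy coefficient relates to Manning's n through C = R^(1/6) / n.
R^(1/6) = 1.63^(1/6) = 1.084837.
C = 1.084837 / 0.038 = 28.55 m^(1/2)/s.

28.55


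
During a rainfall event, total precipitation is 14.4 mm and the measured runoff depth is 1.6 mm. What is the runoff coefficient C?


The runoff coefficient C = runoff depth / rainfall depth.
C = 1.6 / 14.4
  = 0.1111.

0.1111


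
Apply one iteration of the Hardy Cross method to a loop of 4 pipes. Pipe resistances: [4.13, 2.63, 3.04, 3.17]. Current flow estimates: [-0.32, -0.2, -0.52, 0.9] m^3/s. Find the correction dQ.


Numerator terms (r*Q*|Q|): 4.13*-0.32*|-0.32| = -0.4229; 2.63*-0.2*|-0.2| = -0.1052; 3.04*-0.52*|-0.52| = -0.822; 3.17*0.9*|0.9| = 2.5677.
Sum of numerator = 1.2176.
Denominator terms (r*|Q|): 4.13*|-0.32| = 1.3216; 2.63*|-0.2| = 0.526; 3.04*|-0.52| = 1.5808; 3.17*|0.9| = 2.853.
2 * sum of denominator = 2 * 6.2814 = 12.5628.
dQ = -1.2176 / 12.5628 = -0.0969 m^3/s.

-0.0969


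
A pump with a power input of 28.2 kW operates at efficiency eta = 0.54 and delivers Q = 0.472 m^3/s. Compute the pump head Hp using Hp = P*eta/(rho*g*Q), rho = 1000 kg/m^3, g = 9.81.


Pump head formula: Hp = P * eta / (rho * g * Q).
Numerator: P * eta = 28.2 * 1000 * 0.54 = 15228.0 W.
Denominator: rho * g * Q = 1000 * 9.81 * 0.472 = 4630.32.
Hp = 15228.0 / 4630.32 = 3.29 m.

3.29


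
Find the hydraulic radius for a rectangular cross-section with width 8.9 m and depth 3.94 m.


For a rectangular section:
Flow area A = b * y = 8.9 * 3.94 = 35.07 m^2.
Wetted perimeter P = b + 2y = 8.9 + 2*3.94 = 16.78 m.
Hydraulic radius R = A/P = 35.07 / 16.78 = 2.0897 m.

2.0897


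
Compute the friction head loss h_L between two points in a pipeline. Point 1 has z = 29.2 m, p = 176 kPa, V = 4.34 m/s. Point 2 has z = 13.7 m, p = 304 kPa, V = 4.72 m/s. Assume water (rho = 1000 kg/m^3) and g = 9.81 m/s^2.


Total head at each section: H = z + p/(rho*g) + V^2/(2g).
H1 = 29.2 + 176*1000/(1000*9.81) + 4.34^2/(2*9.81)
   = 29.2 + 17.941 + 0.96
   = 48.101 m.
H2 = 13.7 + 304*1000/(1000*9.81) + 4.72^2/(2*9.81)
   = 13.7 + 30.989 + 1.1355
   = 45.824 m.
h_L = H1 - H2 = 48.101 - 45.824 = 2.277 m.

2.277


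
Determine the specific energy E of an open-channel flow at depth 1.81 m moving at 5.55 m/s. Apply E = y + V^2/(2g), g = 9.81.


Specific energy E = y + V^2/(2g).
Velocity head = V^2/(2g) = 5.55^2 / (2*9.81) = 30.8025 / 19.62 = 1.57 m.
E = 1.81 + 1.57 = 3.38 m.

3.38


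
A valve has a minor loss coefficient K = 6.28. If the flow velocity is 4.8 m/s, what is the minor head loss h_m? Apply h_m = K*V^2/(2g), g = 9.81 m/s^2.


Minor loss formula: h_m = K * V^2/(2g).
V^2 = 4.8^2 = 23.04.
V^2/(2g) = 23.04 / 19.62 = 1.1743 m.
h_m = 6.28 * 1.1743 = 7.3747 m.

7.3747


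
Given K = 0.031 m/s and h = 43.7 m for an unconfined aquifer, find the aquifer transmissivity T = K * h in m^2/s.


Transmissivity is defined as T = K * h.
T = 0.031 * 43.7
  = 1.3547 m^2/s.

1.3547


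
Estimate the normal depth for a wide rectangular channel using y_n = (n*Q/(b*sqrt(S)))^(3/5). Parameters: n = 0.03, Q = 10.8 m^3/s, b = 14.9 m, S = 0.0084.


We use the wide-channel approximation y_n = (n*Q/(b*sqrt(S)))^(3/5).
sqrt(S) = sqrt(0.0084) = 0.091652.
Numerator: n*Q = 0.03 * 10.8 = 0.324.
Denominator: b*sqrt(S) = 14.9 * 0.091652 = 1.365615.
arg = 0.2373.
y_n = 0.2373^(3/5) = 0.4218 m.

0.4218


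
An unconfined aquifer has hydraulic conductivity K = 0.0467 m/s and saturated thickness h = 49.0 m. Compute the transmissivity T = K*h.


Transmissivity is defined as T = K * h.
T = 0.0467 * 49.0
  = 2.2883 m^2/s.

2.2883


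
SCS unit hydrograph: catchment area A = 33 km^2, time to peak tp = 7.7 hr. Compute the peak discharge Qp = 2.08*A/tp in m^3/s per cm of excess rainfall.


SCS formula: Qp = 2.08 * A / tp.
Qp = 2.08 * 33 / 7.7
   = 68.64 / 7.7
   = 8.91 m^3/s per cm.

8.91


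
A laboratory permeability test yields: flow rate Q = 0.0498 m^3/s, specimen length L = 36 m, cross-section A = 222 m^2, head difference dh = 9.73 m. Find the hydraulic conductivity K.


From K = Q*L / (A*dh):
Numerator: Q*L = 0.0498 * 36 = 1.7928.
Denominator: A*dh = 222 * 9.73 = 2160.06.
K = 1.7928 / 2160.06 = 0.00083 m/s.

0.00083


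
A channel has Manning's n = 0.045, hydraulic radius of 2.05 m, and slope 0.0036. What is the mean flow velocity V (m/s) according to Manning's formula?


Manning's equation gives V = (1/n) * R^(2/3) * S^(1/2).
First, compute R^(2/3) = 2.05^(2/3) = 1.6137.
Next, S^(1/2) = 0.0036^(1/2) = 0.06.
Then 1/n = 1/0.045 = 22.22.
V = 22.22 * 1.6137 * 0.06 = 2.1517 m/s.

2.1517


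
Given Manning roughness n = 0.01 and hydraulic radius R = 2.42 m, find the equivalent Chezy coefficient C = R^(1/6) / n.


The Chezy coefficient relates to Manning's n through C = R^(1/6) / n.
R^(1/6) = 2.42^(1/6) = 1.158695.
C = 1.158695 / 0.01 = 115.87 m^(1/2)/s.

115.87


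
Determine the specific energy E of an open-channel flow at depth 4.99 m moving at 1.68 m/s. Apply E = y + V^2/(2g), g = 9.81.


Specific energy E = y + V^2/(2g).
Velocity head = V^2/(2g) = 1.68^2 / (2*9.81) = 2.8224 / 19.62 = 0.1439 m.
E = 4.99 + 0.1439 = 5.1339 m.

5.1339


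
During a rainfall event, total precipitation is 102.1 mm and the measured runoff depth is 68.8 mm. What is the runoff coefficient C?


The runoff coefficient C = runoff depth / rainfall depth.
C = 68.8 / 102.1
  = 0.6738.

0.6738


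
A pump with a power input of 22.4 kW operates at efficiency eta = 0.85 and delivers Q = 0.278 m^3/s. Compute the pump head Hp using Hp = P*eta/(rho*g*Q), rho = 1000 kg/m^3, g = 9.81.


Pump head formula: Hp = P * eta / (rho * g * Q).
Numerator: P * eta = 22.4 * 1000 * 0.85 = 19040.0 W.
Denominator: rho * g * Q = 1000 * 9.81 * 0.278 = 2727.18.
Hp = 19040.0 / 2727.18 = 6.98 m.

6.98


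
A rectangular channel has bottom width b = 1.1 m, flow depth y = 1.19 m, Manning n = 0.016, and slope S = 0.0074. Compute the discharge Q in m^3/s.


For a rectangular channel, the cross-sectional area A = b * y = 1.1 * 1.19 = 1.31 m^2.
The wetted perimeter P = b + 2y = 1.1 + 2*1.19 = 3.48 m.
Hydraulic radius R = A/P = 1.31/3.48 = 0.3761 m.
Velocity V = (1/n)*R^(2/3)*S^(1/2) = (1/0.016)*0.3761^(2/3)*0.0074^(1/2) = 2.8016 m/s.
Discharge Q = A * V = 1.31 * 2.8016 = 3.667 m^3/s.

3.667


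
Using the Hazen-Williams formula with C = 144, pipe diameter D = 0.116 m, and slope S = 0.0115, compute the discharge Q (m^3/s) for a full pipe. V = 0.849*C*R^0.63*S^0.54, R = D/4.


For a full circular pipe, R = D/4 = 0.116/4 = 0.029 m.
V = 0.849 * 144 * 0.029^0.63 * 0.0115^0.54
  = 0.849 * 144 * 0.107476 * 0.089697
  = 1.1786 m/s.
Pipe area A = pi*D^2/4 = pi*0.116^2/4 = 0.0106 m^2.
Q = A * V = 0.0106 * 1.1786 = 0.0125 m^3/s.

0.0125


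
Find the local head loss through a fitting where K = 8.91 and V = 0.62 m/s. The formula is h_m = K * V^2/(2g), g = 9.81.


Minor loss formula: h_m = K * V^2/(2g).
V^2 = 0.62^2 = 0.3844.
V^2/(2g) = 0.3844 / 19.62 = 0.0196 m.
h_m = 8.91 * 0.0196 = 0.1746 m.

0.1746


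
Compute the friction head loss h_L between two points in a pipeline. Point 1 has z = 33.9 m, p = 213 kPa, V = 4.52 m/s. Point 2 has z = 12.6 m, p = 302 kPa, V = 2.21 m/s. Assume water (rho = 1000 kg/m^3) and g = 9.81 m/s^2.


Total head at each section: H = z + p/(rho*g) + V^2/(2g).
H1 = 33.9 + 213*1000/(1000*9.81) + 4.52^2/(2*9.81)
   = 33.9 + 21.713 + 1.0413
   = 56.654 m.
H2 = 12.6 + 302*1000/(1000*9.81) + 2.21^2/(2*9.81)
   = 12.6 + 30.785 + 0.2489
   = 43.634 m.
h_L = H1 - H2 = 56.654 - 43.634 = 13.02 m.

13.02


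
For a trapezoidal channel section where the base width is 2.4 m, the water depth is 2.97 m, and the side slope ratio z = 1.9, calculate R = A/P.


For a trapezoidal section with side slope z:
A = (b + z*y)*y = (2.4 + 1.9*2.97)*2.97 = 23.888 m^2.
P = b + 2*y*sqrt(1 + z^2) = 2.4 + 2*2.97*sqrt(1 + 1.9^2) = 15.154 m.
R = A/P = 23.888 / 15.154 = 1.5764 m.

1.5764


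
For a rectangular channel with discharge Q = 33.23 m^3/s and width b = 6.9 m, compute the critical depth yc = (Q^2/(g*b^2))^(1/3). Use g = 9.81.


Using yc = (Q^2 / (g * b^2))^(1/3):
Q^2 = 33.23^2 = 1104.23.
g * b^2 = 9.81 * 6.9^2 = 9.81 * 47.61 = 467.05.
Q^2 / (g*b^2) = 1104.23 / 467.05 = 2.3643.
yc = 2.3643^(1/3) = 1.3322 m.

1.3322


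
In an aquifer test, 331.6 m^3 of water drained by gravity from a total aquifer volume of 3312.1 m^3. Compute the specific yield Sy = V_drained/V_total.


Specific yield Sy = Volume drained / Total volume.
Sy = 331.6 / 3312.1
   = 0.1001.

0.1001


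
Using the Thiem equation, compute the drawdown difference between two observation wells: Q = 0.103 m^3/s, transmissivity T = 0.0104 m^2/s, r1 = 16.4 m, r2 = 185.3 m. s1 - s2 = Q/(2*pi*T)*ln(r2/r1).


Thiem equation: s1 - s2 = Q/(2*pi*T) * ln(r2/r1).
ln(r2/r1) = ln(185.3/16.4) = 2.4247.
Q/(2*pi*T) = 0.103 / (2*pi*0.0104) = 0.103 / 0.0653 = 1.5762.
s1 - s2 = 1.5762 * 2.4247 = 3.8219 m.

3.8219


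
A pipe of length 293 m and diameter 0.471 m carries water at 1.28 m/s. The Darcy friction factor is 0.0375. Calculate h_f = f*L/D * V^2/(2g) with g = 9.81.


Darcy-Weisbach equation: h_f = f * (L/D) * V^2/(2g).
f * L/D = 0.0375 * 293/0.471 = 23.328.
V^2/(2g) = 1.28^2 / (2*9.81) = 1.6384 / 19.62 = 0.0835 m.
h_f = 23.328 * 0.0835 = 1.948 m.

1.948


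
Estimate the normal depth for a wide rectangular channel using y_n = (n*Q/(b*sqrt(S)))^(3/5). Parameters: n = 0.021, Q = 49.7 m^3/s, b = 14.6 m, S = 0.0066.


We use the wide-channel approximation y_n = (n*Q/(b*sqrt(S)))^(3/5).
sqrt(S) = sqrt(0.0066) = 0.08124.
Numerator: n*Q = 0.021 * 49.7 = 1.0437.
Denominator: b*sqrt(S) = 14.6 * 0.08124 = 1.186104.
arg = 0.8799.
y_n = 0.8799^(3/5) = 0.9261 m.

0.9261


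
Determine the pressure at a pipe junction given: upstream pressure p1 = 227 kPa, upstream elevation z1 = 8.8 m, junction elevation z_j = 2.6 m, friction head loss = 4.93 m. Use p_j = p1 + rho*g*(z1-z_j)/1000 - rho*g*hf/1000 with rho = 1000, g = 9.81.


Junction pressure: p_j = p1 + rho*g*(z1 - z_j)/1000 - rho*g*hf/1000.
Elevation term = 1000*9.81*(8.8 - 2.6)/1000 = 60.822 kPa.
Friction term = 1000*9.81*4.93/1000 = 48.363 kPa.
p_j = 227 + 60.822 - 48.363 = 239.46 kPa.

239.46


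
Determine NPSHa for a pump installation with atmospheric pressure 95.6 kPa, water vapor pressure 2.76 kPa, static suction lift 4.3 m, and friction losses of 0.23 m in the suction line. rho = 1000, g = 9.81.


NPSHa = p_atm/(rho*g) - z_s - hf_s - p_vap/(rho*g).
p_atm/(rho*g) = 95.6*1000 / (1000*9.81) = 9.745 m.
p_vap/(rho*g) = 2.76*1000 / (1000*9.81) = 0.281 m.
NPSHa = 9.745 - 4.3 - 0.23 - 0.281
      = 4.93 m.

4.93


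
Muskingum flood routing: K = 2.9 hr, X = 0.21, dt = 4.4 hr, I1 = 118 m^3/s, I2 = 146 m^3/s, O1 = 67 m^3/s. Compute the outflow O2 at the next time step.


Muskingum coefficients:
denom = 2*K*(1-X) + dt = 2*2.9*(1-0.21) + 4.4 = 8.982.
C0 = (dt - 2*K*X)/denom = (4.4 - 2*2.9*0.21)/8.982 = 0.3543.
C1 = (dt + 2*K*X)/denom = (4.4 + 2*2.9*0.21)/8.982 = 0.6255.
C2 = (2*K*(1-X) - dt)/denom = 0.0203.
O2 = C0*I2 + C1*I1 + C2*O1
   = 0.3543*146 + 0.6255*118 + 0.0203*67
   = 126.89 m^3/s.

126.89


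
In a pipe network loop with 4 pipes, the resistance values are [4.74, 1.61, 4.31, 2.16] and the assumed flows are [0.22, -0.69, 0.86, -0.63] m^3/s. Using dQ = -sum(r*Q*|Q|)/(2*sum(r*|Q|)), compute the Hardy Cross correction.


Numerator terms (r*Q*|Q|): 4.74*0.22*|0.22| = 0.2294; 1.61*-0.69*|-0.69| = -0.7665; 4.31*0.86*|0.86| = 3.1877; 2.16*-0.63*|-0.63| = -0.8573.
Sum of numerator = 1.7933.
Denominator terms (r*|Q|): 4.74*|0.22| = 1.0428; 1.61*|-0.69| = 1.1109; 4.31*|0.86| = 3.7066; 2.16*|-0.63| = 1.3608.
2 * sum of denominator = 2 * 7.2211 = 14.4422.
dQ = -1.7933 / 14.4422 = -0.1242 m^3/s.

-0.1242


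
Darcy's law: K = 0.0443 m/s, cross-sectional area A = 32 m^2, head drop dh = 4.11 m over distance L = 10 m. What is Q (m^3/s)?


Darcy's law: Q = K * A * i, where i = dh/L.
Hydraulic gradient i = 4.11 / 10 = 0.411.
Q = 0.0443 * 32 * 0.411
  = 0.5826 m^3/s.

0.5826


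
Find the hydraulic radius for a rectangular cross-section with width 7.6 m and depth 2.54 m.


For a rectangular section:
Flow area A = b * y = 7.6 * 2.54 = 19.3 m^2.
Wetted perimeter P = b + 2y = 7.6 + 2*2.54 = 12.68 m.
Hydraulic radius R = A/P = 19.3 / 12.68 = 1.5224 m.

1.5224


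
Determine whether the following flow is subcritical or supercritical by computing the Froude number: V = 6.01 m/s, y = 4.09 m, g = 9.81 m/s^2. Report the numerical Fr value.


The Froude number is defined as Fr = V / sqrt(g*y).
g*y = 9.81 * 4.09 = 40.1229.
sqrt(g*y) = sqrt(40.1229) = 6.3343.
Fr = 6.01 / 6.3343 = 0.9488.
Since Fr < 1, the flow is subcritical.

0.9488


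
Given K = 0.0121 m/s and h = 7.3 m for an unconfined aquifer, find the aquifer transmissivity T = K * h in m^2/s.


Transmissivity is defined as T = K * h.
T = 0.0121 * 7.3
  = 0.0883 m^2/s.

0.0883


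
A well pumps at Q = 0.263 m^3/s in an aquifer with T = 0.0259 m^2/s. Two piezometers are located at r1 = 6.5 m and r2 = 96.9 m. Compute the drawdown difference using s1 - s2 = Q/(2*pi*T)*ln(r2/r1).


Thiem equation: s1 - s2 = Q/(2*pi*T) * ln(r2/r1).
ln(r2/r1) = ln(96.9/6.5) = 2.7019.
Q/(2*pi*T) = 0.263 / (2*pi*0.0259) = 0.263 / 0.1627 = 1.6161.
s1 - s2 = 1.6161 * 2.7019 = 4.3666 m.

4.3666


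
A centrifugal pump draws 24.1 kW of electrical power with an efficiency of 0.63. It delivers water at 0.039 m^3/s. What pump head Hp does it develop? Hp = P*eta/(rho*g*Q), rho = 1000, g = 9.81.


Pump head formula: Hp = P * eta / (rho * g * Q).
Numerator: P * eta = 24.1 * 1000 * 0.63 = 15183.0 W.
Denominator: rho * g * Q = 1000 * 9.81 * 0.039 = 382.59.
Hp = 15183.0 / 382.59 = 39.68 m.

39.68


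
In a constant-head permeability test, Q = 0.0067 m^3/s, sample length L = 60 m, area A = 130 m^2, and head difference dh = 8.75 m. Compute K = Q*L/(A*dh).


From K = Q*L / (A*dh):
Numerator: Q*L = 0.0067 * 60 = 0.402.
Denominator: A*dh = 130 * 8.75 = 1137.5.
K = 0.402 / 1137.5 = 0.000353 m/s.

0.000353


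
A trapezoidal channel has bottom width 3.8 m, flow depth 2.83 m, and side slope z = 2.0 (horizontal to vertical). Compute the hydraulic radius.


For a trapezoidal section with side slope z:
A = (b + z*y)*y = (3.8 + 2.0*2.83)*2.83 = 26.772 m^2.
P = b + 2*y*sqrt(1 + z^2) = 3.8 + 2*2.83*sqrt(1 + 2.0^2) = 16.456 m.
R = A/P = 26.772 / 16.456 = 1.6269 m.

1.6269


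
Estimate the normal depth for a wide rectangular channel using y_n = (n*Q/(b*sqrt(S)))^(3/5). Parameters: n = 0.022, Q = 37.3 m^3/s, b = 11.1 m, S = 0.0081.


We use the wide-channel approximation y_n = (n*Q/(b*sqrt(S)))^(3/5).
sqrt(S) = sqrt(0.0081) = 0.09.
Numerator: n*Q = 0.022 * 37.3 = 0.8206.
Denominator: b*sqrt(S) = 11.1 * 0.09 = 0.999.
arg = 0.8214.
y_n = 0.8214^(3/5) = 0.8887 m.

0.8887


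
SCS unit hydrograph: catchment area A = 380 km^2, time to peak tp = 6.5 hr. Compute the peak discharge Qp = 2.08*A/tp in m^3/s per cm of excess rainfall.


SCS formula: Qp = 2.08 * A / tp.
Qp = 2.08 * 380 / 6.5
   = 790.4 / 6.5
   = 121.6 m^3/s per cm.

121.6


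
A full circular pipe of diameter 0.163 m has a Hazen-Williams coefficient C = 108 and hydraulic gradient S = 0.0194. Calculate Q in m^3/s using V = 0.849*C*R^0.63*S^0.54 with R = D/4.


For a full circular pipe, R = D/4 = 0.163/4 = 0.0408 m.
V = 0.849 * 108 * 0.0408^0.63 * 0.0194^0.54
  = 0.849 * 108 * 0.133162 * 0.118963
  = 1.4525 m/s.
Pipe area A = pi*D^2/4 = pi*0.163^2/4 = 0.0209 m^2.
Q = A * V = 0.0209 * 1.4525 = 0.0303 m^3/s.

0.0303


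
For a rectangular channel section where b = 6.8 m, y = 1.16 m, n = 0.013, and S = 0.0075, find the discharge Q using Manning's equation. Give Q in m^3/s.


For a rectangular channel, the cross-sectional area A = b * y = 6.8 * 1.16 = 7.89 m^2.
The wetted perimeter P = b + 2y = 6.8 + 2*1.16 = 9.12 m.
Hydraulic radius R = A/P = 7.89/9.12 = 0.8649 m.
Velocity V = (1/n)*R^(2/3)*S^(1/2) = (1/0.013)*0.8649^(2/3)*0.0075^(1/2) = 6.0474 m/s.
Discharge Q = A * V = 7.89 * 6.0474 = 47.702 m^3/s.

47.702


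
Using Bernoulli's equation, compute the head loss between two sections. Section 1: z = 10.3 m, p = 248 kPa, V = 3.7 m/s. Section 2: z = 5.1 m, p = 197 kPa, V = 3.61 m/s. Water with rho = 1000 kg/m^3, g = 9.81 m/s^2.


Total head at each section: H = z + p/(rho*g) + V^2/(2g).
H1 = 10.3 + 248*1000/(1000*9.81) + 3.7^2/(2*9.81)
   = 10.3 + 25.28 + 0.6978
   = 36.278 m.
H2 = 5.1 + 197*1000/(1000*9.81) + 3.61^2/(2*9.81)
   = 5.1 + 20.082 + 0.6642
   = 25.846 m.
h_L = H1 - H2 = 36.278 - 25.846 = 10.432 m.

10.432


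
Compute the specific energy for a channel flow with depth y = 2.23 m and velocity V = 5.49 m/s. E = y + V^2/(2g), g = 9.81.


Specific energy E = y + V^2/(2g).
Velocity head = V^2/(2g) = 5.49^2 / (2*9.81) = 30.1401 / 19.62 = 1.5362 m.
E = 2.23 + 1.5362 = 3.7662 m.

3.7662


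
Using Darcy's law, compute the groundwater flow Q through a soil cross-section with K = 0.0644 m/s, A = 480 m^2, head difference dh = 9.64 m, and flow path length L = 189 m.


Darcy's law: Q = K * A * i, where i = dh/L.
Hydraulic gradient i = 9.64 / 189 = 0.051005.
Q = 0.0644 * 480 * 0.051005
  = 1.5767 m^3/s.

1.5767


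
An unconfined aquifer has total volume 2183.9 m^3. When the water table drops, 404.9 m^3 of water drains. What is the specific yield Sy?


Specific yield Sy = Volume drained / Total volume.
Sy = 404.9 / 2183.9
   = 0.1854.

0.1854


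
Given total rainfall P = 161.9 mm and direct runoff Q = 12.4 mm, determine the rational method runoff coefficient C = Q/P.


The runoff coefficient C = runoff depth / rainfall depth.
C = 12.4 / 161.9
  = 0.0766.

0.0766


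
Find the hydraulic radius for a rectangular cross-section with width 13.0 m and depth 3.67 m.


For a rectangular section:
Flow area A = b * y = 13.0 * 3.67 = 47.71 m^2.
Wetted perimeter P = b + 2y = 13.0 + 2*3.67 = 20.34 m.
Hydraulic radius R = A/P = 47.71 / 20.34 = 2.3456 m.

2.3456


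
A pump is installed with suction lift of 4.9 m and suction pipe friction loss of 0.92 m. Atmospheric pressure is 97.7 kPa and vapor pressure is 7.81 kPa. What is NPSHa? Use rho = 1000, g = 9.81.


NPSHa = p_atm/(rho*g) - z_s - hf_s - p_vap/(rho*g).
p_atm/(rho*g) = 97.7*1000 / (1000*9.81) = 9.959 m.
p_vap/(rho*g) = 7.81*1000 / (1000*9.81) = 0.796 m.
NPSHa = 9.959 - 4.9 - 0.92 - 0.796
      = 3.34 m.

3.34


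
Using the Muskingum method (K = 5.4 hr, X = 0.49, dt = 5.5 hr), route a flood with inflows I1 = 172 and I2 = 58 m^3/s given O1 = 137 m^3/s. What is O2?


Muskingum coefficients:
denom = 2*K*(1-X) + dt = 2*5.4*(1-0.49) + 5.5 = 11.008.
C0 = (dt - 2*K*X)/denom = (5.5 - 2*5.4*0.49)/11.008 = 0.0189.
C1 = (dt + 2*K*X)/denom = (5.5 + 2*5.4*0.49)/11.008 = 0.9804.
C2 = (2*K*(1-X) - dt)/denom = 0.0007.
O2 = C0*I2 + C1*I1 + C2*O1
   = 0.0189*58 + 0.9804*172 + 0.0007*137
   = 169.82 m^3/s.

169.82


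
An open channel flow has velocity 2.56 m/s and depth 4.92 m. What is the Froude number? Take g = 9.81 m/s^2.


The Froude number is defined as Fr = V / sqrt(g*y).
g*y = 9.81 * 4.92 = 48.2652.
sqrt(g*y) = sqrt(48.2652) = 6.9473.
Fr = 2.56 / 6.9473 = 0.3685.

0.3685


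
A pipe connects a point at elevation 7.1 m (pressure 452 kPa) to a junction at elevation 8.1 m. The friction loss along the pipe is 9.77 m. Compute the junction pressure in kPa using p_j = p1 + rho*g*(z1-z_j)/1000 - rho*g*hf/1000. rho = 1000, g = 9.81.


Junction pressure: p_j = p1 + rho*g*(z1 - z_j)/1000 - rho*g*hf/1000.
Elevation term = 1000*9.81*(7.1 - 8.1)/1000 = -9.81 kPa.
Friction term = 1000*9.81*9.77/1000 = 95.844 kPa.
p_j = 452 + -9.81 - 95.844 = 346.35 kPa.

346.35


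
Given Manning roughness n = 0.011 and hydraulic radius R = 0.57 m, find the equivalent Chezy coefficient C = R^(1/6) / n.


The Chezy coefficient relates to Manning's n through C = R^(1/6) / n.
R^(1/6) = 0.57^(1/6) = 0.910568.
C = 0.910568 / 0.011 = 82.78 m^(1/2)/s.

82.78


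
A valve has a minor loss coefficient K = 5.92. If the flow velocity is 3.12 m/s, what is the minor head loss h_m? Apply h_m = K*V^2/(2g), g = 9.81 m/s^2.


Minor loss formula: h_m = K * V^2/(2g).
V^2 = 3.12^2 = 9.7344.
V^2/(2g) = 9.7344 / 19.62 = 0.4961 m.
h_m = 5.92 * 0.4961 = 2.9372 m.

2.9372


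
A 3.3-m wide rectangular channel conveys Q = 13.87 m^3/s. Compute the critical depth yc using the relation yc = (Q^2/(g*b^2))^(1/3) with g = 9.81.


Using yc = (Q^2 / (g * b^2))^(1/3):
Q^2 = 13.87^2 = 192.38.
g * b^2 = 9.81 * 3.3^2 = 9.81 * 10.89 = 106.83.
Q^2 / (g*b^2) = 192.38 / 106.83 = 1.8008.
yc = 1.8008^(1/3) = 1.2166 m.

1.2166


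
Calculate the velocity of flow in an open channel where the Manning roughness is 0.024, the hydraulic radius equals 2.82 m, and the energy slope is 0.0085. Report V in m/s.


Manning's equation gives V = (1/n) * R^(2/3) * S^(1/2).
First, compute R^(2/3) = 2.82^(2/3) = 1.996.
Next, S^(1/2) = 0.0085^(1/2) = 0.092195.
Then 1/n = 1/0.024 = 41.67.
V = 41.67 * 1.996 * 0.092195 = 7.6677 m/s.

7.6677


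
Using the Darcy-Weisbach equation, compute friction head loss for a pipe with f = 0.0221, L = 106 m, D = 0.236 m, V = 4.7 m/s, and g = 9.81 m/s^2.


Darcy-Weisbach equation: h_f = f * (L/D) * V^2/(2g).
f * L/D = 0.0221 * 106/0.236 = 9.9263.
V^2/(2g) = 4.7^2 / (2*9.81) = 22.09 / 19.62 = 1.1259 m.
h_f = 9.9263 * 1.1259 = 11.176 m.

11.176


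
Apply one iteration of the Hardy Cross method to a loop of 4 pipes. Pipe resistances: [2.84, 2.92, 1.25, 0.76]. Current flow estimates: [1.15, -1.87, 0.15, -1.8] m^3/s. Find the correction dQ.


Numerator terms (r*Q*|Q|): 2.84*1.15*|1.15| = 3.7559; 2.92*-1.87*|-1.87| = -10.2109; 1.25*0.15*|0.15| = 0.0281; 0.76*-1.8*|-1.8| = -2.4624.
Sum of numerator = -8.8893.
Denominator terms (r*|Q|): 2.84*|1.15| = 3.266; 2.92*|-1.87| = 5.4604; 1.25*|0.15| = 0.1875; 0.76*|-1.8| = 1.368.
2 * sum of denominator = 2 * 10.2819 = 20.5638.
dQ = --8.8893 / 20.5638 = 0.4323 m^3/s.

0.4323


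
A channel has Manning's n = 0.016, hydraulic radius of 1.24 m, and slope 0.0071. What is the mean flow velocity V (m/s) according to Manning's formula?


Manning's equation gives V = (1/n) * R^(2/3) * S^(1/2).
First, compute R^(2/3) = 1.24^(2/3) = 1.1542.
Next, S^(1/2) = 0.0071^(1/2) = 0.084261.
Then 1/n = 1/0.016 = 62.5.
V = 62.5 * 1.1542 * 0.084261 = 6.0784 m/s.

6.0784


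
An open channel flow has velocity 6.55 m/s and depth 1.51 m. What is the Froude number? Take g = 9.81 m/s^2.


The Froude number is defined as Fr = V / sqrt(g*y).
g*y = 9.81 * 1.51 = 14.8131.
sqrt(g*y) = sqrt(14.8131) = 3.8488.
Fr = 6.55 / 3.8488 = 1.7018.

1.7018
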